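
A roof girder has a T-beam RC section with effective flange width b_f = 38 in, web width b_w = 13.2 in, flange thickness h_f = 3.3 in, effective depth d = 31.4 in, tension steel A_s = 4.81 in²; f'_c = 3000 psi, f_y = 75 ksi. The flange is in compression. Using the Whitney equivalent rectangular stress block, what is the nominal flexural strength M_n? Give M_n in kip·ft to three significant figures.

M_n ≈ 887 kip·ft

Tension: T = A_s f_y = 4.81 × 75 = 360.75 kips.
Try a within the flange: a = T/(0.85 f'_c b_f) = 360.75/(0.85 × 3 × 38) = 3.723 in.
a = 3.723 > h_f = 3.3 in: the block extends into the web. Split into flange-overhang and web parts.
C_f = 0.85 f'_c (b_f − b_w) h_f = 0.85 × 3 × (38 − 13.2) × 3.3 = 208.7 kips.
Remaining web compression depth: a_w = (T − C_f)/(0.85 f'_c b_w) = (360.75 − 208.7)/(0.85 × 3 × 13.2) = 4.517 in.
M_n = C_f(d − h_f/2) + (T − C_f)(d − a_w/2) = 208.7 × (31.4 − 1.65) + 152.05 × (31.4 − 2.2585) = 6208.8 + 4431.0 = 10639.8 kip·in.
M_n = 10639.8/12 = 886.65 kip·ft.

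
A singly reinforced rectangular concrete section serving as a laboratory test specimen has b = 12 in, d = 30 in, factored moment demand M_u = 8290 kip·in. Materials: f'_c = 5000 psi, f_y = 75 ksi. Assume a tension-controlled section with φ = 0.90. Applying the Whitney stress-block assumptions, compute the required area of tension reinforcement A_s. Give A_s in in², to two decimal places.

M_n = M_u/φ = 8290/0.90 = 9211.11 kip·in.
From M_n = 0.85 f'_c a b (d − a/2):
a = d − √(d² − 2M_n/(0.85 f'_c b)) = 30 − √(30² − 2 × 9211.11/(0.85 × 5 × 12)) = 6.788 in.
A_s = 0.85 f'_c a b / f_y = 0.85 × 5 × 6.788 × 12 / 75 = 4.616 in².

A_s ≈ 4.62 in²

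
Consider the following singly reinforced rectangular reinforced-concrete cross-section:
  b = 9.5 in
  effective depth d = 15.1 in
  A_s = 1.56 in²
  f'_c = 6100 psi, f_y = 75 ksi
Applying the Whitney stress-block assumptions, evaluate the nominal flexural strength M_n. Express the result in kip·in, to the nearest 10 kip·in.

T = A_s f_y = 1.56 × 75 = 117 kips.
a = T/(0.85 f'_c b) = 117/(0.85 × 6.1 × 9.5) = 2.375 in.
M_n = T(d − a/2) = 117 × (15.1 − 1.1875) = 1627.8 kip·in.

M_n ≈ 1630 kip·in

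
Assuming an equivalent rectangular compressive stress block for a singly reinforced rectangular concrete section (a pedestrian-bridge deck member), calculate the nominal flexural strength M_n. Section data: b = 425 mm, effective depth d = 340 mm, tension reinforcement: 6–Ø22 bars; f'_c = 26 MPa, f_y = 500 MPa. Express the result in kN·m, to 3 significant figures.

A_s = 6 × 380 = 2280 mm².
T = A_s f_y = 2280 × 500 = 1140000 N = 1140 kN.
From C = T: a = T/(0.85 f'_c b) = 1140000/(0.85 × 26 × 425) = 121.37 mm.
M_n = T(d − a/2) = 1140 kN × (340 − 60.685) mm = 318.42 kN·m.

M_n ≈ 318 kN·m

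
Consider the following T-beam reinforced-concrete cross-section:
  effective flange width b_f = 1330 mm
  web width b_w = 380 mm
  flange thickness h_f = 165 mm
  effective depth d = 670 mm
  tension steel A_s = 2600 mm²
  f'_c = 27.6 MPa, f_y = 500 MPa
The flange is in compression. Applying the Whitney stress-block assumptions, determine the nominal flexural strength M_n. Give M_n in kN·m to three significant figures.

Tension: T = A_s f_y = 2600 × 500 = 1300000 N.
Try a within the flange: a = T/(0.85 f'_c b_f) = 1300000/(0.85 × 27.6 × 1330) = 41.66 mm.
Since a = 41.66 ≤ h_f = 165 mm, the stress block lies entirely in the flange; analyse as a rectangular beam of width b_f.
M_n = T(d − a/2) = 1300000 × (670 − 20.83) = 843.92 × 10⁶ N·mm.
M_n = 843.92 kN·m.

M_n ≈ 844 kN·m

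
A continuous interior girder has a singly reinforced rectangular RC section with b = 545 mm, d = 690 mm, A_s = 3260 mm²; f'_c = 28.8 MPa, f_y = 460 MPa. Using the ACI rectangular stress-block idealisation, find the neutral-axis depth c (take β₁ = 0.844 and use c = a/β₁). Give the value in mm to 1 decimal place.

c ≈ 133.2 mm

T = A_s f_y = 3260 × 460 = 1499600 N = 1499.6 kN.
Setting C = 0.85 f'_c a b equal to T: a = 1499600/(0.85 × 28.8 × 545) = 112.400 mm.
With β₁ = 0.844, c = a/β₁ = 112.400/0.844 = 133.2 mm.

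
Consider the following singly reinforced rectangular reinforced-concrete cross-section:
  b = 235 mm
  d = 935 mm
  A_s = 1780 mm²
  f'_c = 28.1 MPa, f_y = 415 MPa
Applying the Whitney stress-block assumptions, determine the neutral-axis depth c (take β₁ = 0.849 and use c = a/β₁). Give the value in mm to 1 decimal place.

c ≈ 155.0 mm

T = A_s f_y = 1780 × 415 = 738700 N = 738.7 kN.
Setting C = 0.85 f'_c a b equal to T: a = 738700/(0.85 × 28.1 × 235) = 131.606 mm.
With β₁ = 0.849, c = a/β₁ = 131.606/0.849 = 155.0 mm.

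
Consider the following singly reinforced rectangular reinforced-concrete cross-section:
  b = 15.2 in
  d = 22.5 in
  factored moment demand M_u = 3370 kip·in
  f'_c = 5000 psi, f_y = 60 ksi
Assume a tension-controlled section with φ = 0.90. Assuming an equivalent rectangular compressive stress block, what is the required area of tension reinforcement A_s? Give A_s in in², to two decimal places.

M_n = M_u/φ = 3370/0.90 = 3744.44 kip·in.
From M_n = 0.85 f'_c a b (d − a/2):
a = d − √(d² − 2M_n/(0.85 f'_c b)) = 22.5 − √(22.5² − 2 × 3744.44/(0.85 × 5 × 15.2)) = 2.743 in.
A_s = 0.85 f'_c a b / f_y = 0.85 × 5 × 2.743 × 15.2 / 60 = 2.953 in².

A_s ≈ 2.95 in²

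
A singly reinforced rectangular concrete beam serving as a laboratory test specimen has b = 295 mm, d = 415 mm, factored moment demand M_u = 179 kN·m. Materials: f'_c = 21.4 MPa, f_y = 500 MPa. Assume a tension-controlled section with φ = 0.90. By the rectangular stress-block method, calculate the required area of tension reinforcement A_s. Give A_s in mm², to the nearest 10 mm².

A_s ≈ 1090 mm²

M_n = M_u/φ = 179/0.90 = 198.889 kN·m.
With M_n = 0.85 f'_c a b (d − a/2), solve the quadratic for a:
a = d − √(d² − 2M_n/(0.85 f'_c b)) = 415 − √(415² − 2 × 198.889×10⁶/(0.85 × 21.4 × 295)) = 101.80 mm.
A_s = 0.85 f'_c a b / f_y = 0.85 × 21.4 × 101.80 × 295 / 500 = 1092.5 mm².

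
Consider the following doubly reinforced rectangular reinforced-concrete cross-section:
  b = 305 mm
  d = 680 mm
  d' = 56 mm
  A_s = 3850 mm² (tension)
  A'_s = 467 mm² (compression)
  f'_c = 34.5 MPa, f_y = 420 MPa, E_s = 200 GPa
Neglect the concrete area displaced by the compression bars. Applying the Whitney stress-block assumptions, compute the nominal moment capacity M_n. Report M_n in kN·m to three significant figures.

M_n ≈ 976 kN·m

Assume both tension and compression steel yield.
Net tension couple steel: A_s − A'_s = 3383 mm².
a = (A_s − A'_s) f_y / (0.85 f'_c b) = 1420860/(0.85 × 34.5 × 305) = 158.86 mm.
c = a/β₁ = 158.86/0.804 = 197.59 mm; ε'_s = 0.003(c − d')/c = 0.0021 ≥ f_y/E_s = 0.0021, so compression steel does yield.
M_n = (A_s − A'_s) f_y (d − a/2) + A'_s f_y (d − d') = [1420860 × (680 − 79.43) + 196140 × (680 − 56)] × 10⁻⁶ = 853.33 + 122.39 = 975.72 kN·m.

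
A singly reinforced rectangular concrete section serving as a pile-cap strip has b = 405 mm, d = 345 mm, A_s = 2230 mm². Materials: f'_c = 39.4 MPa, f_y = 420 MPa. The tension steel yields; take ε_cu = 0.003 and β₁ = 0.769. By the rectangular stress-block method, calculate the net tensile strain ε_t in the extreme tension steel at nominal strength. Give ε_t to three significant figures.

a = A_s f_y/(0.85 f'_c b) = 69.05 mm.
β₁ = 0.769, so c = a/β₁ = 69.05/0.769 = 89.79 mm.
From the linear strain diagram with ε_cu = 0.003: ε_t = 0.003 (d − c)/c = 0.003 × (345 − 89.79)/89.79 = 0.00853.
Since ε_t ≥ 0.005, the section is tension-controlled.

ε_t ≈ 0.00853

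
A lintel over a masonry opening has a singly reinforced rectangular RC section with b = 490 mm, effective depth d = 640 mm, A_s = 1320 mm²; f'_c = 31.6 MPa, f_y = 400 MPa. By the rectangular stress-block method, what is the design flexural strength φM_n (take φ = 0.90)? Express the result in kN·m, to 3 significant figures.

φM_n ≈ 295 kN·m

T = A_s f_y = 1320 × 400 = 528000 N = 528 kN.
From C = T: a = T/(0.85 f'_c b) = 528000/(0.85 × 31.6 × 490) = 40.12 mm.
M_n = T(d − a/2) = 528 kN × (640 − 20.06) mm = 327.33 kN·m.
φM_n = 0.90 × 327.33 = 294.60 kN·m.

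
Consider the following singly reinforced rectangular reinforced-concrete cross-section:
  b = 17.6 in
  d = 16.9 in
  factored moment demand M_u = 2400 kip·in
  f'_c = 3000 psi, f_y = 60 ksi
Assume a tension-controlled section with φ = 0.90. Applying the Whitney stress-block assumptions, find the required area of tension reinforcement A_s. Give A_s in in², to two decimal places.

A_s ≈ 2.98 in²

M_n = M_u/φ = 2400/0.90 = 2666.67 kip·in.
From M_n = 0.85 f'_c a b (d − a/2):
a = d − √(d² − 2M_n/(0.85 f'_c b)) = 16.9 − √(16.9² − 2 × 2666.67/(0.85 × 3 × 17.6)) = 3.986 in.
A_s = 0.85 f'_c a b / f_y = 0.85 × 3 × 3.986 × 17.6 / 60 = 2.982 in².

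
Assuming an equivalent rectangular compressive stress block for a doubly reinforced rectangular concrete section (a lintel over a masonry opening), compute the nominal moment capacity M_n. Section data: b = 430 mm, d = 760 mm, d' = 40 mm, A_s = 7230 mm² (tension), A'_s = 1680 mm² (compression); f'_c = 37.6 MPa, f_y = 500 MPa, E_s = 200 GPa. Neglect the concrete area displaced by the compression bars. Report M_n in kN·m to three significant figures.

Assume both tension and compression steel yield.
Net tension couple steel: A_s − A'_s = 5550 mm².
a = (A_s − A'_s) f_y / (0.85 f'_c b) = 2775000/(0.85 × 37.6 × 430) = 201.92 mm.
c = a/β₁ = 201.92/0.781 = 258.54 mm; ε'_s = 0.003(c − d')/c = 0.0025 ≥ f_y/E_s = 0.0025, so compression steel does yield.
M_n = (A_s − A'_s) f_y (d − a/2) + A'_s f_y (d − d') = [2775000 × (760 − 100.96) + 840000 × (760 − 40)] × 10⁻⁶ = 1828.84 + 604.80 = 2433.64 kN·m.

M_n ≈ 2430 kN·m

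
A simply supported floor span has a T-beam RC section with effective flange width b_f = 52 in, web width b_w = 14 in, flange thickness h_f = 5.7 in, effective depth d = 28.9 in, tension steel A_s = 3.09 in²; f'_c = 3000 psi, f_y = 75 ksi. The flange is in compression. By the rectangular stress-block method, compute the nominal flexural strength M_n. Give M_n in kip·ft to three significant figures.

Tension: T = A_s f_y = 3.09 × 75 = 231.75 kips.
Try a within the flange: a = T/(0.85 f'_c b_f) = 231.75/(0.85 × 3 × 52) = 1.748 in.
Since a = 1.748 ≤ h_f = 5.7 in, the stress block lies entirely in the flange; analyse as a rectangular beam of width b_f.
M_n = T(d − a/2) = 231.75 × (28.9 − 0.874) = 6495.0 kip·in.
M_n = 6495.0/12 = 541.25 kip·ft.

M_n ≈ 541 kip·ft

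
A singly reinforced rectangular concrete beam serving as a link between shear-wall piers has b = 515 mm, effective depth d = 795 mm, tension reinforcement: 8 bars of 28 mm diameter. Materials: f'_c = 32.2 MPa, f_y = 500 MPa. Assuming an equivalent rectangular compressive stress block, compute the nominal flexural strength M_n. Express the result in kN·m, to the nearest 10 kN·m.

M_n ≈ 1740 kN·m

A_s = 8 × 616 = 4928 mm².
T = A_s f_y = 4928 × 500 = 2464000 N = 2464 kN.
From C = T: a = T/(0.85 f'_c b) = 2464000/(0.85 × 32.2 × 515) = 174.81 mm.
M_n = T(d − a/2) = 2464 kN × (795 − 87.405) mm = 1743.51 kN·m.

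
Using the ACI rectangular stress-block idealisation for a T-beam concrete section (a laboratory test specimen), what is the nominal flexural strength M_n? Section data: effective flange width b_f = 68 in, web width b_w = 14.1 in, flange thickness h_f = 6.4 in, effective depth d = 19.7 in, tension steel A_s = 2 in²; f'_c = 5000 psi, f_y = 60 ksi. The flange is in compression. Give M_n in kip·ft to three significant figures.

M_n ≈ 195 kip·ft

Tension: T = A_s f_y = 2 × 60 = 120 kips.
Try a within the flange: a = T/(0.85 f'_c b_f) = 120/(0.85 × 5 × 68) = 0.415 in.
Since a = 0.415 ≤ h_f = 6.4 in, the stress block lies entirely in the flange; analyse as a rectangular beam of width b_f.
M_n = T(d − a/2) = 120 × (19.7 − 0.2075) = 2339.1 kip·in.
M_n = 2339.1/12 = 194.93 kip·ft.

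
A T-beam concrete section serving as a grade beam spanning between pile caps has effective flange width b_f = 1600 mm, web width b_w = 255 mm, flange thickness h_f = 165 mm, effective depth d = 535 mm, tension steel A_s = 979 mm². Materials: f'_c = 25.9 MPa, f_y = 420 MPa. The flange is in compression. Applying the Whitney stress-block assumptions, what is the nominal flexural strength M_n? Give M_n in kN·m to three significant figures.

Tension: T = A_s f_y = 979 × 420 = 411180 N.
Try a within the flange: a = T/(0.85 f'_c b_f) = 411180/(0.85 × 25.9 × 1600) = 11.67 mm.
Since a = 11.67 ≤ h_f = 165 mm, the stress block lies entirely in the flange; analyse as a rectangular beam of width b_f.
M_n = T(d − a/2) = 411180 × (535 − 5.835) = 217.58 × 10⁶ N·mm.
M_n = 217.58 kN·m.

M_n ≈ 218 kN·m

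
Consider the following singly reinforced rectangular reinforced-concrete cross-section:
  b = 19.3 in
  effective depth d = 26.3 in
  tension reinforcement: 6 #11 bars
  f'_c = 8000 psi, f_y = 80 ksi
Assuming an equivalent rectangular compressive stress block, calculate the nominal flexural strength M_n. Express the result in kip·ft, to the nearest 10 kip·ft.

A_s = 6 × 1.56 = 9.36 in².
T = A_s f_y = 9.36 × 80 = 748.8 kips.
a = T/(0.85 f'_c b) = 748.8/(0.85 × 8 × 19.3) = 5.706 in.
M_n = T(d − a/2) = 748.8 × (26.3 − 2.853) = 17557.1 kip·in = 17557.1/12 = 1463.09 kip·ft.

M_n ≈ 1460 kip·ft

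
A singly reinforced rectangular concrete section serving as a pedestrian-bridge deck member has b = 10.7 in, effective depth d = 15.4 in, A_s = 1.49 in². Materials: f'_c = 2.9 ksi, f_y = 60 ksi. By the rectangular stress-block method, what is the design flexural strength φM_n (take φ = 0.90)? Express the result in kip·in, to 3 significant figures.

T = A_s f_y = 1.49 × 60 = 89.4 kips.
a = T/(0.85 f'_c b) = 89.4/(0.85 × 2.9 × 10.7) = 3.390 in.
M_n = T(d − a/2) = 89.4 × (15.4 − 1.695) = 1225.2 kip·in.
φM_n = 0.90 × 1225.2 = 1102.7 kip·in.

φM_n ≈ 1100 kip·in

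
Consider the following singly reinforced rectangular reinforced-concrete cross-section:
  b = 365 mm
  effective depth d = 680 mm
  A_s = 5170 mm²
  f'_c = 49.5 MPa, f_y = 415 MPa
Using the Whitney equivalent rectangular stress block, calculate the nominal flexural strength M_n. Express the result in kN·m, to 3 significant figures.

T = A_s f_y = 5170 × 415 = 2145550 N = 2145.55 kN.
From C = T: a = T/(0.85 f'_c b) = 2145550/(0.85 × 49.5 × 365) = 139.71 mm.
M_n = T(d − a/2) = 2145.55 kN × (680 − 69.855) mm = 1309.10 kN·m.

M_n ≈ 1310 kN·m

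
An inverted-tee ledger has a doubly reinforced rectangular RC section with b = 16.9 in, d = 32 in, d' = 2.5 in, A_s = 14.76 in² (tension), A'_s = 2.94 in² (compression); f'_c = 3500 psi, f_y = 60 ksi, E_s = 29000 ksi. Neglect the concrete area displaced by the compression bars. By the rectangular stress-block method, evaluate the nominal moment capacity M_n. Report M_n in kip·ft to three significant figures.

Assume both steels yield.
a = (A_s − A'_s) f_y/(0.85 f'_c b) = (14.76 − 2.94) × 60/(0.85 × 3.5 × 16.9) = 14.106 in.
c = a/β₁ = 14.106/0.85 = 16.595 in; ε'_s = 0.003(c − d')/c = 0.0025 ≥ ε_y = 0.0021, so the compression steel yields.
M_n = (A_s − A'_s) f_y (d − a/2) + A'_s f_y (d − d') = 709.2 × (32 − 7.053) + 176.4 × (32 − 2.5) = 17692.4 + 5203.8 = 22896.2 kip·in = 22896.2/12 = 1908.02 kip·ft.

M_n ≈ 1910 kip·ft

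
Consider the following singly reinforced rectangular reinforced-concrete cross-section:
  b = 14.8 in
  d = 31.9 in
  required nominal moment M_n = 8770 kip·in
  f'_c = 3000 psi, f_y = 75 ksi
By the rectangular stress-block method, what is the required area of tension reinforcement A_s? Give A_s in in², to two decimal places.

A_s ≈ 4.22 in²

From M_n = 0.85 f'_c a b (d − a/2):
a = d − √(d² − 2M_n/(0.85 f'_c b)) = 31.9 − √(31.9² − 2 × 8770/(0.85 × 3 × 14.8)) = 8.387 in.
A_s = 0.85 f'_c a b / f_y = 0.85 × 3 × 8.387 × 14.8 / 75 = 4.220 in².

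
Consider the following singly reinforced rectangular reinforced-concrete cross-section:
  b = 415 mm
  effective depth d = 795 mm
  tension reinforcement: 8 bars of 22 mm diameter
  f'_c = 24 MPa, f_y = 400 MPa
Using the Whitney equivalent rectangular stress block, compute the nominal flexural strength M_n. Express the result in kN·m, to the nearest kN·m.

A_s = 8 × 380 = 3040 mm².
T = A_s f_y = 3040 × 400 = 1216000 N = 1216 kN.
From C = T: a = T/(0.85 f'_c b) = 1216000/(0.85 × 24 × 415) = 143.63 mm.
M_n = T(d − a/2) = 1216 kN × (795 − 71.815) mm = 879.39 kN·m.

M_n ≈ 879 kN·m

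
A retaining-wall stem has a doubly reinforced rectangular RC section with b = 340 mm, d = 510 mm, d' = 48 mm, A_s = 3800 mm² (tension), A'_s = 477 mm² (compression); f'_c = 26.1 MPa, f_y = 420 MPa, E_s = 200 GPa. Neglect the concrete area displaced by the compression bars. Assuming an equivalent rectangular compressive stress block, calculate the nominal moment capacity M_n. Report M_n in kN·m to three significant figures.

M_n ≈ 675 kN·m

Assume both tension and compression steel yield.
Net tension couple steel: A_s − A'_s = 3323 mm².
a = (A_s − A'_s) f_y / (0.85 f'_c b) = 1395660/(0.85 × 26.1 × 340) = 185.03 mm.
c = a/β₁ = 185.03/0.85 = 217.68 mm; ε'_s = 0.003(c − d')/c = 0.0023 ≥ f_y/E_s = 0.0021, so compression steel does yield.
M_n = (A_s − A'_s) f_y (d − a/2) + A'_s f_y (d − d') = [1395660 × (510 − 92.515) + 200340 × (510 − 48)] × 10⁻⁶ = 582.67 + 92.56 = 675.23 kN·m.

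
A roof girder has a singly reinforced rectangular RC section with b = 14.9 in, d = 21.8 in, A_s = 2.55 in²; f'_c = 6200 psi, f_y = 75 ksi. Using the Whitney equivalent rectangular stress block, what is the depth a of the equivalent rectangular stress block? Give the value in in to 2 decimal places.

T = A_s f_y = 2.55 × 75 = 191.25 kips.
a = T/(0.85 f'_c b) = 191.25/(0.85 × 6.2 × 14.9) = 2.44 in.

a ≈ 2.44 in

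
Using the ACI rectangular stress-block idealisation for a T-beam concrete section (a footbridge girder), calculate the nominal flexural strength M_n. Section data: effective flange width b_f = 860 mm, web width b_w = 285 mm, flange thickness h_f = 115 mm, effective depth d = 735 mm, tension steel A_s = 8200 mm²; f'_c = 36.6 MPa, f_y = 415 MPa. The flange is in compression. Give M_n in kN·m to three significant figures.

M_n ≈ 2280 kN·m

Tension: T = A_s f_y = 8200 × 415 = 3403000 N.
Try a within the flange: a = T/(0.85 f'_c b_f) = 3403000/(0.85 × 36.6 × 860) = 127.19 mm.
a = 127.19 > h_f = 115 mm: the block extends into the web. Split into flange-overhang and web parts.
C_f = 0.85 f'_c (b_f − b_w) h_f = 0.85 × 36.6 × (860 − 285) × 115 = 2057149 N.
Remaining web compression depth: a_w = (T − C_f)/(0.85 f'_c b_w) = (3403000 − 2057149)/(0.85 × 36.6 × 285) = 151.79 mm.
M_n = C_f(d − h_f/2) + (T − C_f)(d − a_w/2) = 2057149 × (735 − 57.5) + 1345851 × (735 − 75.895) = 1393.72 + 887.06 = 2280.78 × 10⁶ N·mm.
M_n = 2280.78 kN·m.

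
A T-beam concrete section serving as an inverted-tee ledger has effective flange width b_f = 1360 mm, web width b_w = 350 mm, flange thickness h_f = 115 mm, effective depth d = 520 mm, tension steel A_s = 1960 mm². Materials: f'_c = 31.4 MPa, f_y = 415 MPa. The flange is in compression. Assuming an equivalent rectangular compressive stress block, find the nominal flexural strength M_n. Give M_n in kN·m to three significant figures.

M_n ≈ 414 kN·m

Tension: T = A_s f_y = 1960 × 415 = 813400 N.
Try a within the flange: a = T/(0.85 f'_c b_f) = 813400/(0.85 × 31.4 × 1360) = 22.41 mm.
Since a = 22.41 ≤ h_f = 115 mm, the stress block lies entirely in the flange; analyse as a rectangular beam of width b_f.
M_n = T(d − a/2) = 813400 × (520 − 11.205) = 413.85 × 10⁶ N·mm.
M_n = 413.85 kN·m.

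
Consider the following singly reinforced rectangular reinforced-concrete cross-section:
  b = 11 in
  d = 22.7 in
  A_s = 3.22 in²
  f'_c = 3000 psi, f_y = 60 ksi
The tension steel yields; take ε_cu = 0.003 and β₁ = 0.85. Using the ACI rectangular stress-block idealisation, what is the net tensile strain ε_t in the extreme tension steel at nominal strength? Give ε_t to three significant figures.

a = A_s f_y/(0.85 f'_c b) = 6.888 in.
β₁ = 0.85, so c = a/β₁ = 6.888/0.85 = 8.104 in.
From the linear strain diagram with ε_cu = 0.003: ε_t = 0.003 (d − c)/c = 0.003 × (22.7 − 8.104)/8.104 = 0.00540.
Since ε_t ≥ 0.005, the section is tension-controlled.

ε_t ≈ 0.00540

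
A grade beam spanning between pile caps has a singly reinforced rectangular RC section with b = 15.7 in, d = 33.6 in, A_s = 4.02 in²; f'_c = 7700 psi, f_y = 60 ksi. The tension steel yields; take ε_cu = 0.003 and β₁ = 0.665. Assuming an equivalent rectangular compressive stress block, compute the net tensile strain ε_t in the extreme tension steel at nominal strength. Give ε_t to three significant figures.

ε_t ≈ 0.0256

a = A_s f_y/(0.85 f'_c b) = 2.347 in.
β₁ = 0.665, so c = a/β₁ = 2.347/0.665 = 3.529 in.
From the linear strain diagram with ε_cu = 0.003: ε_t = 0.003 (d − c)/c = 0.003 × (33.6 − 3.529)/3.529 = 0.0256.
Since ε_t ≥ 0.005, the section is tension-controlled.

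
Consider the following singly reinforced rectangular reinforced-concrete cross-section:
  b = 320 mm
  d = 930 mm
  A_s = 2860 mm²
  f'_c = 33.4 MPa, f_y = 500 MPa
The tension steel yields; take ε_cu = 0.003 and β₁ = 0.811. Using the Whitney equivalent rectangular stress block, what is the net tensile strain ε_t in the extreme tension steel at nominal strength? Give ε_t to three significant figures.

a = A_s f_y/(0.85 f'_c b) = 157.41 mm.
β₁ = 0.811, so c = a/β₁ = 157.41/0.811 = 194.09 mm.
From the linear strain diagram with ε_cu = 0.003: ε_t = 0.003 (d − c)/c = 0.003 × (930 − 194.09)/194.09 = 0.0114.
Since ε_t ≥ 0.005, the section is tension-controlled.

ε_t ≈ 0.0114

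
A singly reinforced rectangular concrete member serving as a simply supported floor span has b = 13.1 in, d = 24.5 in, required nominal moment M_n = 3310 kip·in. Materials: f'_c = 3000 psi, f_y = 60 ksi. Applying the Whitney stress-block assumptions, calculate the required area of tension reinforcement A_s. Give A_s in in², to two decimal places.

From M_n = 0.85 f'_c a b (d − a/2):
a = d − √(d² − 2M_n/(0.85 f'_c b)) = 24.5 − √(24.5² − 2 × 3310/(0.85 × 3 × 13.1)) = 4.448 in.
A_s = 0.85 f'_c a b / f_y = 0.85 × 3 × 4.448 × 13.1 / 60 = 2.476 in².

A_s ≈ 2.48 in²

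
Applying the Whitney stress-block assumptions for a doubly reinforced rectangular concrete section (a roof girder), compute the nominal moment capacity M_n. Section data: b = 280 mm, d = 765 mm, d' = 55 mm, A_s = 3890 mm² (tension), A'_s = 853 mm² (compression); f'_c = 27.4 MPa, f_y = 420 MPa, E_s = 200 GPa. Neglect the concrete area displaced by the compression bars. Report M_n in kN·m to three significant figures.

Assume both tension and compression steel yield.
Net tension couple steel: A_s − A'_s = 3037 mm².
a = (A_s − A'_s) f_y / (0.85 f'_c b) = 1275540/(0.85 × 27.4 × 280) = 195.60 mm.
c = a/β₁ = 195.60/0.85 = 230.12 mm; ε'_s = 0.003(c − d')/c = 0.0023 ≥ f_y/E_s = 0.0021, so compression steel does yield.
M_n = (A_s − A'_s) f_y (d − a/2) + A'_s f_y (d − d') = [1275540 × (765 − 97.8) + 358260 × (765 − 55)] × 10⁻⁶ = 851.04 + 254.36 = 1105.40 kN·m.

M_n ≈ 1110 kN·m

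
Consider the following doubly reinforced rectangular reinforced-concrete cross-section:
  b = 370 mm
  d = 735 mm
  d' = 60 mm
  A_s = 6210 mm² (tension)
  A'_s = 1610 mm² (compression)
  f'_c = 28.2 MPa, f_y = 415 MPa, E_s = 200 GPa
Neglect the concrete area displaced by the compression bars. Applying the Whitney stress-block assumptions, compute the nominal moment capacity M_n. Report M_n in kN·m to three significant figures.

Assume both tension and compression steel yield.
Net tension couple steel: A_s − A'_s = 4600 mm².
a = (A_s − A'_s) f_y / (0.85 f'_c b) = 1909000/(0.85 × 28.2 × 370) = 215.25 mm.
c = a/β₁ = 215.25/0.849 = 253.53 mm; ε'_s = 0.003(c − d')/c = 0.0023 ≥ f_y/E_s = 0.0021, so compression steel does yield.
M_n = (A_s − A'_s) f_y (d − a/2) + A'_s f_y (d − d') = [1909000 × (735 − 107.625) + 668150 × (735 − 60)] × 10⁻⁶ = 1197.66 + 451.00 = 1648.66 kN·m.

M_n ≈ 1650 kN·m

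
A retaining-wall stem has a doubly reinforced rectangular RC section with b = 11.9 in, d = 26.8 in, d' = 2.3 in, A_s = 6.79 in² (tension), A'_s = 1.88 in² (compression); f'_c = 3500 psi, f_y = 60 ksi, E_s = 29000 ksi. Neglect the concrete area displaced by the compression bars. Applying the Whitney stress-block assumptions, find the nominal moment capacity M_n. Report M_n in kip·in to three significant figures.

Assume both steels yield.
a = (A_s − A'_s) f_y/(0.85 f'_c b) = (6.79 − 1.88) × 60/(0.85 × 3.5 × 11.9) = 8.321 in.
c = a/β₁ = 8.321/0.85 = 9.789 in; ε'_s = 0.003(c − d')/c = 0.0023 ≥ ε_y = 0.0021, so the compression steel yields.
M_n = (A_s − A'_s) f_y (d − a/2) + A'_s f_y (d − d') = 294.6 × (26.8 − 4.1605) + 112.8 × (26.8 − 2.3) = 6669.6 + 2763.6 = 9433.2 kip·in.

M_n ≈ 9430 kip·in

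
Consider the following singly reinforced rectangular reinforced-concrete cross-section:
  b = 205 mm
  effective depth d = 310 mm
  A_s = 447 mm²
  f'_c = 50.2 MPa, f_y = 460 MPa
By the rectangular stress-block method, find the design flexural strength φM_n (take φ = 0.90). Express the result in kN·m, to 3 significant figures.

φM_n ≈ 55.2 kN·m

T = A_s f_y = 447 × 460 = 205620 N = 205.62 kN.
From C = T: a = T/(0.85 f'_c b) = 205620/(0.85 × 50.2 × 205) = 23.51 mm.
M_n = T(d − a/2) = 205.62 kN × (310 − 11.755) mm = 61.33 kN·m.
φM_n = 0.90 × 61.33 = 55.20 kN·m.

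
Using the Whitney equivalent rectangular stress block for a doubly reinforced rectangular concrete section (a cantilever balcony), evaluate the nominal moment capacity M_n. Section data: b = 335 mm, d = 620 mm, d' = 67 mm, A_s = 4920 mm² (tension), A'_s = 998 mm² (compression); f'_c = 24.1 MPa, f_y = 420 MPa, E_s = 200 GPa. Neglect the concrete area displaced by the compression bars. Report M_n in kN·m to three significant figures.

M_n ≈ 1060 kN·m

Assume both tension and compression steel yield.
Net tension couple steel: A_s − A'_s = 3922 mm².
a = (A_s − A'_s) f_y / (0.85 f'_c b) = 1647240/(0.85 × 24.1 × 335) = 240.04 mm.
c = a/β₁ = 240.04/0.85 = 282.40 mm; ε'_s = 0.003(c − d')/c = 0.0023 ≥ f_y/E_s = 0.0021, so compression steel does yield.
M_n = (A_s − A'_s) f_y (d − a/2) + A'_s f_y (d − d') = [1647240 × (620 − 120.02) + 419160 × (620 − 67)] × 10⁻⁶ = 823.59 + 231.80 = 1055.39 kN·m.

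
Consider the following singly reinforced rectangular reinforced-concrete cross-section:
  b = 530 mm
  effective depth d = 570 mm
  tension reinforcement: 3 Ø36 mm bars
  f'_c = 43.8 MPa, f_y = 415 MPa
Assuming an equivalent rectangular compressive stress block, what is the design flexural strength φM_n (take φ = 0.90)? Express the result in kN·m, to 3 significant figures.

A_s = 3 × 1018 = 3054 mm².
T = A_s f_y = 3054 × 415 = 1267410 N = 1267.41 kN.
From C = T: a = T/(0.85 f'_c b) = 1267410/(0.85 × 43.8 × 530) = 64.23 mm.
M_n = T(d − a/2) = 1267.41 kN × (570 − 32.115) mm = 681.72 kN·m.
φM_n = 0.90 × 681.72 = 613.55 kN·m.

φM_n ≈ 614 kN·m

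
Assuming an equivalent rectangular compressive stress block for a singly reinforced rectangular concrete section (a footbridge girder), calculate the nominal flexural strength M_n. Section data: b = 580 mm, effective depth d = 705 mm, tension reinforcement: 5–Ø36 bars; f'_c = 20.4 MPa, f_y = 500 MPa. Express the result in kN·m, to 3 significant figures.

A_s = 5 × 1018 = 5090 mm².
T = A_s f_y = 5090 × 500 = 2545000 N = 2545 kN.
From C = T: a = T/(0.85 f'_c b) = 2545000/(0.85 × 20.4 × 580) = 253.05 mm.
M_n = T(d − a/2) = 2545 kN × (705 − 126.525) mm = 1472.22 kN·m.

M_n ≈ 1470 kN·m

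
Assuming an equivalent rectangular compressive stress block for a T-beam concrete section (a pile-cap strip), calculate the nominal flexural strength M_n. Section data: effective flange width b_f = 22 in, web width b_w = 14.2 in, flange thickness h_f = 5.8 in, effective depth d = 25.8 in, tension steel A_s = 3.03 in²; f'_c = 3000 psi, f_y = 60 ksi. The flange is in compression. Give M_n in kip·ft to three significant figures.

Tension: T = A_s f_y = 3.03 × 60 = 181.8 kips.
Try a within the flange: a = T/(0.85 f'_c b_f) = 181.8/(0.85 × 3 × 22) = 3.241 in.
Since a = 3.241 ≤ h_f = 5.8 in, the stress block lies entirely in the flange; analyse as a rectangular beam of width b_f.
M_n = T(d − a/2) = 181.8 × (25.8 − 1.6205) = 4395.8 kip·in.
M_n = 4395.8/12 = 366.32 kip·ft.

M_n ≈ 366 kip·ft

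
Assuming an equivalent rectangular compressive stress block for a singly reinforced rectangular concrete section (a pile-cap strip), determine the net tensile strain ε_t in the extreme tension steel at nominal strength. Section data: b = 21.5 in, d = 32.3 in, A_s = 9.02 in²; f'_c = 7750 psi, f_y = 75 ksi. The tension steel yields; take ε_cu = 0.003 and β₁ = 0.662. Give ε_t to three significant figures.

a = A_s f_y/(0.85 f'_c b) = 4.776 in.
β₁ = 0.662, so c = a/β₁ = 4.776/0.662 = 7.215 in.
From the linear strain diagram with ε_cu = 0.003: ε_t = 0.003 (d − c)/c = 0.003 × (32.3 − 7.215)/7.215 = 0.0104.
Since ε_t ≥ 0.005, the section is tension-controlled.

ε_t ≈ 0.0104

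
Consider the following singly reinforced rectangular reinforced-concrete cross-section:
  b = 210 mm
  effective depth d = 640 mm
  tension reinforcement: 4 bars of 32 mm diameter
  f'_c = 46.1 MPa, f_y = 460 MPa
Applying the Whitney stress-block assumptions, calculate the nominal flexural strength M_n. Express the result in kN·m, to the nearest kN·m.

M_n ≈ 814 kN·m

A_s = 4 × 804 = 3216 mm².
T = A_s f_y = 3216 × 460 = 1479360 N = 1479.36 kN.
From C = T: a = T/(0.85 f'_c b) = 1479360/(0.85 × 46.1 × 210) = 179.78 mm.
M_n = T(d − a/2) = 1479.36 kN × (640 − 89.89) mm = 813.81 kN·m.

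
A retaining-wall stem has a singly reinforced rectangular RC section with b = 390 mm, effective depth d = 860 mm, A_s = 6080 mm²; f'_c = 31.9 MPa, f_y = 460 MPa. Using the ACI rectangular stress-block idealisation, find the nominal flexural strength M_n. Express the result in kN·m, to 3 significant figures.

M_n ≈ 2040 kN·m

T = A_s f_y = 6080 × 460 = 2796800 N = 2796.8 kN.
From C = T: a = T/(0.85 f'_c b) = 2796800/(0.85 × 31.9 × 390) = 264.48 mm.
M_n = T(d − a/2) = 2796.8 kN × (860 − 132.24) mm = 2035.40 kN·m.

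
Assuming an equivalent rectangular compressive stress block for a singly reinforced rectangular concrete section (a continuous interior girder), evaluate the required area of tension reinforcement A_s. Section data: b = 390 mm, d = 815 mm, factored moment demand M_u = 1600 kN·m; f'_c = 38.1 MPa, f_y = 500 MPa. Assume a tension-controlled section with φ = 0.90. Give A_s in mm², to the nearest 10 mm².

M_n = M_u/φ = 1600/0.90 = 1777.78 kN·m.
With M_n = 0.85 f'_c a b (d − a/2), solve the quadratic for a:
a = d − √(d² − 2M_n/(0.85 f'_c b)) = 815 − √(815² − 2 × 1777.78×10⁶/(0.85 × 38.1 × 390)) = 196.36 mm.
A_s = 0.85 f'_c a b / f_y = 0.85 × 38.1 × 196.36 × 390 / 500 = 4960.1 mm².

A_s ≈ 4960 mm²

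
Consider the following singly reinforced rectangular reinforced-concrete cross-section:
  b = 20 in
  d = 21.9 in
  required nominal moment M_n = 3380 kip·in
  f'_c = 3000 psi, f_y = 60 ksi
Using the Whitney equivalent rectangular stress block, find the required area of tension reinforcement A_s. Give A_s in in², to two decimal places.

A_s ≈ 2.78 in²

From M_n = 0.85 f'_c a b (d − a/2):
a = d − √(d² − 2M_n/(0.85 f'_c b)) = 21.9 − √(21.9² − 2 × 3380/(0.85 × 3 × 20)) = 3.270 in.
A_s = 0.85 f'_c a b / f_y = 0.85 × 3 × 3.270 × 20 / 60 = 2.780 in².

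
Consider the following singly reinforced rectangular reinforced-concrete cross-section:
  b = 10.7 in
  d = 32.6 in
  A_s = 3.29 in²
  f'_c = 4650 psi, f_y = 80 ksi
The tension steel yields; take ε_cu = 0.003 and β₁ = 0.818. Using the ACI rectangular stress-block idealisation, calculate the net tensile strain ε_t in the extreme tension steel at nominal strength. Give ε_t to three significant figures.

ε_t ≈ 0.00985

a = A_s f_y/(0.85 f'_c b) = 6.223 in.
β₁ = 0.818, so c = a/β₁ = 6.223/0.818 = 7.608 in.
From the linear strain diagram with ε_cu = 0.003: ε_t = 0.003 (d − c)/c = 0.003 × (32.6 − 7.608)/7.608 = 0.00985.
Since ε_t ≥ 0.005, the section is tension-controlled.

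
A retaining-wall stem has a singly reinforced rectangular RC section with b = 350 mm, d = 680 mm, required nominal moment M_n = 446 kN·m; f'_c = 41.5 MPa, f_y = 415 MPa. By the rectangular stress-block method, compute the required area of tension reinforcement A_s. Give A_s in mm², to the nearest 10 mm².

A_s ≈ 1650 mm²

With M_n = 0.85 f'_c a b (d − a/2), solve the quadratic for a:
a = d − √(d² − 2M_n/(0.85 f'_c b)) = 680 − √(680² − 2 × 446×10⁶/(0.85 × 41.5 × 350)) = 55.38 mm.
A_s = 0.85 f'_c a b / f_y = 0.85 × 41.5 × 55.38 × 350 / 415 = 1647.6 mm².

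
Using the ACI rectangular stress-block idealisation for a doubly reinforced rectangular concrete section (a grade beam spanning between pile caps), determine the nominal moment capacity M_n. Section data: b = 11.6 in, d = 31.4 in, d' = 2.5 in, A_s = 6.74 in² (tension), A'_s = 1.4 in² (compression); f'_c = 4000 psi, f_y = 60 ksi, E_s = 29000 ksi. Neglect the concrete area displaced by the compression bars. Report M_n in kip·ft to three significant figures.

M_n ≈ 932 kip·ft

Assume both steels yield.
a = (A_s − A'_s) f_y/(0.85 f'_c b) = (6.74 − 1.4) × 60/(0.85 × 4 × 11.6) = 8.124 in.
c = a/β₁ = 8.124/0.85 = 9.558 in; ε'_s = 0.003(c − d')/c = 0.0022 ≥ ε_y = 0.0021, so the compression steel yields.
M_n = (A_s − A'_s) f_y (d − a/2) + A'_s f_y (d − d') = 320.4 × (31.4 − 4.062) + 84 × (31.4 − 2.5) = 8759.1 + 2427.6 = 11186.7 kip·in = 11186.7/12 = 932.23 kip·ft.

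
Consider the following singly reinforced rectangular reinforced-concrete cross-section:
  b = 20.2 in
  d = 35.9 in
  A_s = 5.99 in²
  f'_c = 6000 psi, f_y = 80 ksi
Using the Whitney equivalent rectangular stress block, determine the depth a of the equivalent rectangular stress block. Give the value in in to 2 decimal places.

T = A_s f_y = 5.99 × 80 = 479.2 kips.
a = T/(0.85 f'_c b) = 479.2/(0.85 × 6 × 20.2) = 4.65 in.

a ≈ 4.65 in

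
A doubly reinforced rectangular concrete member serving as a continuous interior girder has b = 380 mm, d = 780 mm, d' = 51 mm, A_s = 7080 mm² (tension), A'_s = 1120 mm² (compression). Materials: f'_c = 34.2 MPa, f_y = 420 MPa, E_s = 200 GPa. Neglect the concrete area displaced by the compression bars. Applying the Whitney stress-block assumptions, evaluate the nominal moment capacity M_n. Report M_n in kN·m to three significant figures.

M_n ≈ 2010 kN·m

Assume both tension and compression steel yield.
Net tension couple steel: A_s − A'_s = 5960 mm².
a = (A_s − A'_s) f_y / (0.85 f'_c b) = 2503200/(0.85 × 34.2 × 380) = 226.60 mm.
c = a/β₁ = 226.60/0.806 = 281.14 mm; ε'_s = 0.003(c − d')/c = 0.0025 ≥ f_y/E_s = 0.0021, so compression steel does yield.
M_n = (A_s − A'_s) f_y (d − a/2) + A'_s f_y (d − d') = [2503200 × (780 − 113.3) + 470400 × (780 − 51)] × 10⁻⁶ = 1668.88 + 342.92 = 2011.80 kN·m.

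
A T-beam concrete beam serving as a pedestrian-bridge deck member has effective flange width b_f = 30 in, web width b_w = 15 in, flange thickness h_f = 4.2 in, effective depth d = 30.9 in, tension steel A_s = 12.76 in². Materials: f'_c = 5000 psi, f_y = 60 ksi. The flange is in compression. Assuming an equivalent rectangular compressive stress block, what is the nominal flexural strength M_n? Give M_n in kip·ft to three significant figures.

Tension: T = A_s f_y = 12.76 × 60 = 765.6 kips.
Try a within the flange: a = T/(0.85 f'_c b_f) = 765.6/(0.85 × 5 × 30) = 6.005 in.
a = 6.005 > h_f = 4.2 in: the block extends into the web. Split into flange-overhang and web parts.
C_f = 0.85 f'_c (b_f − b_w) h_f = 0.85 × 5 × (30 − 15) × 4.2 = 267.8 kips.
Remaining web compression depth: a_w = (T − C_f)/(0.85 f'_c b_w) = (765.6 − 267.8)/(0.85 × 5 × 15) = 7.809 in.
M_n = C_f(d − h_f/2) + (T − C_f)(d − a_w/2) = 267.8 × (30.9 − 2.1) + 497.8 × (30.9 − 3.9045) = 7712.6 + 13438.4 = 21151.0 kip·in.
M_n = 21151.0/12 = 1762.58 kip·ft.

M_n ≈ 1760 kip·ft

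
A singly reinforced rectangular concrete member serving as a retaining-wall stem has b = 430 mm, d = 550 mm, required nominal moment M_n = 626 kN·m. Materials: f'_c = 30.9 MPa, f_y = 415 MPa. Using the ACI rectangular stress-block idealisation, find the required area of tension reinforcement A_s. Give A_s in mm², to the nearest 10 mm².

With M_n = 0.85 f'_c a b (d − a/2), solve the quadratic for a:
a = d − √(d² − 2M_n/(0.85 f'_c b)) = 550 − √(550² − 2 × 626×10⁶/(0.85 × 30.9 × 430)) = 112.23 mm.
A_s = 0.85 f'_c a b / f_y = 0.85 × 30.9 × 112.23 × 430 / 415 = 3054.3 mm².

A_s ≈ 3050 mm²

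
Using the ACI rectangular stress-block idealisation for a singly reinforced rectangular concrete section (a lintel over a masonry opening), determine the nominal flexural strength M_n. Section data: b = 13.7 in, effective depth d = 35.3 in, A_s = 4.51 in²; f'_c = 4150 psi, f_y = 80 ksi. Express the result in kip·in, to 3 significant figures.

T = A_s f_y = 4.51 × 80 = 360.8 kips.
a = T/(0.85 f'_c b) = 360.8/(0.85 × 4.15 × 13.7) = 7.466 in.
M_n = T(d − a/2) = 360.8 × (35.3 − 3.733) = 11389.4 kip·in.

M_n ≈ 11400 kip·in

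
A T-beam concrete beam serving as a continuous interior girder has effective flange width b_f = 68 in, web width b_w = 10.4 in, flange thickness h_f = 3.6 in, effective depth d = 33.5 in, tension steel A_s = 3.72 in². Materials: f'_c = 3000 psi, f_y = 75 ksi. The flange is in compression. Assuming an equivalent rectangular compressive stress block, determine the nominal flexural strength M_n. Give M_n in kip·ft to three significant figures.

M_n ≈ 760 kip·ft

Tension: T = A_s f_y = 3.72 × 75 = 279 kips.
Try a within the flange: a = T/(0.85 f'_c b_f) = 279/(0.85 × 3 × 68) = 1.609 in.
Since a = 1.609 ≤ h_f = 3.6 in, the stress block lies entirely in the flange; analyse as a rectangular beam of width b_f.
M_n = T(d − a/2) = 279 × (33.5 − 0.8045) = 9122.0 kip·in.
M_n = 9122.0/12 = 760.17 kip·ft.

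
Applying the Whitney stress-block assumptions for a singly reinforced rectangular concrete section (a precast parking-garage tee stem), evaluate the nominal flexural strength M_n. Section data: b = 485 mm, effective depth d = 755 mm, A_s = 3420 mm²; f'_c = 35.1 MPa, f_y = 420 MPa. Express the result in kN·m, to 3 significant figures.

M_n ≈ 1010 kN·m

T = A_s f_y = 3420 × 420 = 1436400 N = 1436.4 kN.
From C = T: a = T/(0.85 f'_c b) = 1436400/(0.85 × 35.1 × 485) = 99.27 mm.
M_n = T(d − a/2) = 1436.4 kN × (755 − 49.635) mm = 1013.19 kN·m.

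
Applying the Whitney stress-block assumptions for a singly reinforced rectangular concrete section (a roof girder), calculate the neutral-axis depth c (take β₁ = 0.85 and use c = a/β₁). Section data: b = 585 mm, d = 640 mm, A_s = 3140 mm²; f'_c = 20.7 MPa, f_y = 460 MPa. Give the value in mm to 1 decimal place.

T = A_s f_y = 3140 × 460 = 1444400 N = 1444.4 kN.
Setting C = 0.85 f'_c a b equal to T: a = 1444400/(0.85 × 20.7 × 585) = 140.327 mm.
With β₁ = 0.85, c = a/β₁ = 140.327/0.85 = 165.1 mm.

c ≈ 165.1 mm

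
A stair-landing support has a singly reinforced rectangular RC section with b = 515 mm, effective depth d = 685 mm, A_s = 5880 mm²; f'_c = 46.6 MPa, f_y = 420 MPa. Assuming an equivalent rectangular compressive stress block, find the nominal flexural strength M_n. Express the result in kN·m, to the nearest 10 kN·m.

T = A_s f_y = 5880 × 420 = 2469600 N = 2469.6 kN.
From C = T: a = T/(0.85 f'_c b) = 2469600/(0.85 × 46.6 × 515) = 121.06 mm.
M_n = T(d − a/2) = 2469.6 kN × (685 − 60.53) mm = 1542.19 kN·m.

M_n ≈ 1540 kN·m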